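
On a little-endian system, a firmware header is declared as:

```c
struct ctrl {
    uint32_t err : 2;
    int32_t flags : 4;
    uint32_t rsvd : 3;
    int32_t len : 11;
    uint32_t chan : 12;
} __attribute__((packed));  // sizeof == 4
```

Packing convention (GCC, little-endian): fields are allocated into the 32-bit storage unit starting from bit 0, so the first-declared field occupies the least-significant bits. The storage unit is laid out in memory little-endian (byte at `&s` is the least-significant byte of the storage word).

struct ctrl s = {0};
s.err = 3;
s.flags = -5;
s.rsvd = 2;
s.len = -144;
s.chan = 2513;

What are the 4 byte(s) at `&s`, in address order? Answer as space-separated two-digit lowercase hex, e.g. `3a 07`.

af e0 1e 9d

err (2b) val=3 bits=0x3 at bit 0: 0x00000003
flags (4b) val=-5 bits=0xb at bit 2: 0x0000002f
rsvd (3b) val=2 bits=0x2 at bit 6: 0x000000af
len (11b) val=-144 bits=0x770 at bit 9: 0x000ee0af
chan (12b) val=2513 bits=0x9d1 at bit 20: 0x9d1ee0af
word = 0x9d1ee0af → little-endian bytes:
  [0]=0xaf  [1]=0xe0  [2]=0x1e  [3]=0x9d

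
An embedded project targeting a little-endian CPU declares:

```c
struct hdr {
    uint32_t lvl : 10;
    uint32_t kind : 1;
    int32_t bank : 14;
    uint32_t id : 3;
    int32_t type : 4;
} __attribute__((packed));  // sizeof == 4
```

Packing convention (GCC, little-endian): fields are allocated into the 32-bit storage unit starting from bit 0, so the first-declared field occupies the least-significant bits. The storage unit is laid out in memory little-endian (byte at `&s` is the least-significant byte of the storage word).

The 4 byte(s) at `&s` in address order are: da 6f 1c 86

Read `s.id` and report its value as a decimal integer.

[0]=0xda [1]=0x6f [2]=0x1c [3]=0x86 (little-endian) → word 0x861c6fda
lvl [0+:10] = (word>>0) & 0x3ff = 986
kind [10+:1] = (word>>10) & 0x1 = 1
bank [11+:14] = (word>>11) & 0x3fff = 909
id [25+:3] = (word>>25) & 0x7 = 3  ←
type [28+:4] = (word>>28) & 0xf = 8

3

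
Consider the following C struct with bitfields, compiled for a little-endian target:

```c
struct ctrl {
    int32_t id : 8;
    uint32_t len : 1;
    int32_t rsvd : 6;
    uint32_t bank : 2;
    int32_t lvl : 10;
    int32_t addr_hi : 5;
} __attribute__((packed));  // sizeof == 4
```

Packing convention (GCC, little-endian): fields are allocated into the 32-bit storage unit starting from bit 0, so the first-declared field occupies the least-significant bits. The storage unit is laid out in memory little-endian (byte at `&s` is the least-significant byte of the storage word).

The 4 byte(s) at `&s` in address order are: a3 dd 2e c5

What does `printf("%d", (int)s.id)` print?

-93

[0]=0xa3 [1]=0xdd [2]=0x2e [3]=0xc5 (little-endian) → word 0xc52edda3
id:8 @ bit 0 → (0xc52edda3>>0)&0xff = 0xa3  ←
len:1 @ bit 8 → (0xc52edda3>>8)&0x1 = 0x1
rsvd:6 @ bit 9 → (0xc52edda3>>9)&0x3f = 0x2e
bank:2 @ bit 15 → (0xc52edda3>>15)&0x3 = 0x1
lvl:10 @ bit 17 → (0xc52edda3>>17)&0x3ff = 0x297
addr_hi:5 @ bit 27 → (0xc52edda3>>27)&0x1f = 0x18
id signed 8b, MSB=1: 163 - 256 = -93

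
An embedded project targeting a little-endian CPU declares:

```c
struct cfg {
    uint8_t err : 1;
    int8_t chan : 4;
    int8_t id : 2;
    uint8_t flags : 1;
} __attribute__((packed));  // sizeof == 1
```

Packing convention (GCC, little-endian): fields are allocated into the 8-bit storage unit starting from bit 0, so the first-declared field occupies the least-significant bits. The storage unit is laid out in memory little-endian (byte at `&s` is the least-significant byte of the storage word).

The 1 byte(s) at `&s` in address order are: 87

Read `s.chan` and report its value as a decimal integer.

[0]=0x87 (little-endian) → word 0x87
err:1 @ bit 0 → (0x87>>0)&0x1 = 0x1
chan:4 @ bit 1 → (0x87>>1)&0xf = 0x3  ←
id:2 @ bit 5 → (0x87>>5)&0x3 = 0x0
flags:1 @ bit 7 → (0x87>>7)&0x1 = 0x1
chan signed 4b, MSB=0: value = 3

3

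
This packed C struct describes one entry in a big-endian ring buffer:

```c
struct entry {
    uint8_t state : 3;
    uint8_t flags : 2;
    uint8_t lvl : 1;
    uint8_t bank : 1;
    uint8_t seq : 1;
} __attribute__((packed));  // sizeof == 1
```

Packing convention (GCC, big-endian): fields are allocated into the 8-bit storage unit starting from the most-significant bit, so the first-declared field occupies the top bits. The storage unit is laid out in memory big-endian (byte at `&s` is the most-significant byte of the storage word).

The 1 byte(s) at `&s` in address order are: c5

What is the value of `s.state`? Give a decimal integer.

6

[0]=0xc5 (big-endian) → word 0xc5
state:3 @ bit 5 → (0xc5>>5)&0x7 = 0x6  ←
flags:2 @ bit 3 → (0xc5>>3)&0x3 = 0x0
lvl:1 @ bit 2 → (0xc5>>2)&0x1 = 0x1
bank:1 @ bit 1 → (0xc5>>1)&0x1 = 0x0
seq:1 @ bit 0 → (0xc5>>0)&0x1 = 0x1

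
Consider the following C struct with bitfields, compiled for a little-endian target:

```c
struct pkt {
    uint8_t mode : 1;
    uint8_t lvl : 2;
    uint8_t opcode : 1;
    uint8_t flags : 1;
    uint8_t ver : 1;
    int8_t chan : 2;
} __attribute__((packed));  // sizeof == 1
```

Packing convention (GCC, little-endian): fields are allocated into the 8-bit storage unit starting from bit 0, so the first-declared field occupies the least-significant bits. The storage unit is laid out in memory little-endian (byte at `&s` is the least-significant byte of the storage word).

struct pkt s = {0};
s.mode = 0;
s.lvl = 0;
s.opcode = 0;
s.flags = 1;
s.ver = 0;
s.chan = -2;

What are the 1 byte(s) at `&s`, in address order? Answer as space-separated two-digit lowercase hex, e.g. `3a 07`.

mode:1 = 0 → 0x0 << 0 → word 0x00
lvl:2 = 0 → 0x0 << 1 → word 0x00
opcode:1 = 0 → 0x0 << 3 → word 0x00
flags:1 = 1 → 0x1 << 4 → word 0x10
ver:1 = 0 → 0x0 << 5 → word 0x10
chan:2 = -2 → 0x2 << 6 → word 0x90
word = 0x90 → little-endian bytes:
  [0]=0x90

90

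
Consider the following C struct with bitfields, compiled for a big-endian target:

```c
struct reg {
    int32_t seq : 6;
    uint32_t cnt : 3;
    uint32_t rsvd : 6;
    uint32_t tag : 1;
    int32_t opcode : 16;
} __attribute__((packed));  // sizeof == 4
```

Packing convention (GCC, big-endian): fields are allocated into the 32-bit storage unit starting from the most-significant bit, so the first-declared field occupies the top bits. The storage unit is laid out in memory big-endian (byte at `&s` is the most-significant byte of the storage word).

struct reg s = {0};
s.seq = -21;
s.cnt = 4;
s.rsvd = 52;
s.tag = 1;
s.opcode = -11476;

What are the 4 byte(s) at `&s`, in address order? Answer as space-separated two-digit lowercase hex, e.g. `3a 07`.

[26+:6] seq=-21 & 0x3f = 0x2b; word=0xac000000
[23+:3] cnt=4 & 0x7 = 0x4; word=0xae000000
[17+:6] rsvd=52 & 0x3f = 0x34; word=0xae680000
[16+:1] tag=1 & 0x1 = 0x1; word=0xae690000
[0+:16] opcode=-11476 & 0xffff = 0xd32c; word=0xae69d32c
word = 0xae69d32c → big-endian bytes:
  [0]=0xae  [1]=0x69  [2]=0xd3  [3]=0x2c

ae 69 d3 2c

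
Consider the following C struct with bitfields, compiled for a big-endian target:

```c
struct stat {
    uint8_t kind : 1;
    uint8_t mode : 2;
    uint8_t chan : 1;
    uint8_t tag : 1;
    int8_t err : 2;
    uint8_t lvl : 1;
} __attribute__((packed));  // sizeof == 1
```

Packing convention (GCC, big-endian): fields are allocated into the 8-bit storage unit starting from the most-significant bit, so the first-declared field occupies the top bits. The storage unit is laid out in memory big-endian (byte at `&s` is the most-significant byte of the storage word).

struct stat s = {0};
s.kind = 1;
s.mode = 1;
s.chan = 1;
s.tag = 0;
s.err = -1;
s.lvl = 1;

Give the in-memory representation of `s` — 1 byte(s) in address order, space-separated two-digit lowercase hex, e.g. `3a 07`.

[7+:1] kind=1 & 0x1 = 0x1; word=0x80
[5+:2] mode=1 & 0x3 = 0x1; word=0xa0
[4+:1] chan=1 & 0x1 = 0x1; word=0xb0
[3+:1] tag=0 & 0x1 = 0x0; word=0xb0
[1+:2] err=-1 & 0x3 = 0x3; word=0xb6
[0+:1] lvl=1 & 0x1 = 0x1; word=0xb7
word = 0xb7 → big-endian bytes:
  [0]=0xb7

b7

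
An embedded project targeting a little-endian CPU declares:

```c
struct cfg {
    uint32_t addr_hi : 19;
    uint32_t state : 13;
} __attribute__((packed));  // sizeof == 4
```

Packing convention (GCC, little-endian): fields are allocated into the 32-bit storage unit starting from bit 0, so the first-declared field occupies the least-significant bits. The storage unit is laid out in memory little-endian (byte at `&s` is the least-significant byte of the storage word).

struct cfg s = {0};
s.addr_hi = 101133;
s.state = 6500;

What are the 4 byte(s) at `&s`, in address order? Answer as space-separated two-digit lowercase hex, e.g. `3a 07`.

0d 8b 21 cb

[0+:19] addr_hi=101133 & 0x7ffff = 0x18b0d; word=0x00018b0d
[19+:13] state=6500 & 0x1fff = 0x1964; word=0xcb218b0d
word = 0xcb218b0d → little-endian bytes:
  [0]=0x0d  [1]=0x8b  [2]=0x21  [3]=0xcb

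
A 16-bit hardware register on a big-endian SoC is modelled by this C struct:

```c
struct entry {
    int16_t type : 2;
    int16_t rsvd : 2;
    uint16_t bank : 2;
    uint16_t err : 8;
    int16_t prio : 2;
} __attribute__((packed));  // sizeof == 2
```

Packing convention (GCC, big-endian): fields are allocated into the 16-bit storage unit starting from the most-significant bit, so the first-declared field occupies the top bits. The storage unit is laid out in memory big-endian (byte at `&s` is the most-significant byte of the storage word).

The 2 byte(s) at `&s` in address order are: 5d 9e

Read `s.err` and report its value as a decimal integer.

103

[0]=0x5d [1]=0x9e (big-endian) → word 0x5d9e
type:2 @ bit 14 → (0x5d9e>>14)&0x3 = 0x1
rsvd:2 @ bit 12 → (0x5d9e>>12)&0x3 = 0x1
bank:2 @ bit 10 → (0x5d9e>>10)&0x3 = 0x3
err:8 @ bit 2 → (0x5d9e>>2)&0xff = 0x67  ←
prio:2 @ bit 0 → (0x5d9e>>0)&0x3 = 0x2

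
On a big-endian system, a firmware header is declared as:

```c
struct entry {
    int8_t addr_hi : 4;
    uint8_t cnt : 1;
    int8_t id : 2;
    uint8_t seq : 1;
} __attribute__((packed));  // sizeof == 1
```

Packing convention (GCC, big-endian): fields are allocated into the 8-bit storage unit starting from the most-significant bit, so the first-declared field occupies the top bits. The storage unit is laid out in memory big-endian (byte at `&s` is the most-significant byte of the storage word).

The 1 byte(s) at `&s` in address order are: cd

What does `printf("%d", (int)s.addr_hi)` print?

[0]=0xcd (big-endian) → word 0xcd
addr_hi:4 @ bit 4 → (0xcd>>4)&0xf = 0xc  ←
cnt:1 @ bit 3 → (0xcd>>3)&0x1 = 0x1
id:2 @ bit 1 → (0xcd>>1)&0x3 = 0x2
seq:1 @ bit 0 → (0xcd>>0)&0x1 = 0x1
addr_hi signed 4b, MSB=1: 12 - 16 = -4

-4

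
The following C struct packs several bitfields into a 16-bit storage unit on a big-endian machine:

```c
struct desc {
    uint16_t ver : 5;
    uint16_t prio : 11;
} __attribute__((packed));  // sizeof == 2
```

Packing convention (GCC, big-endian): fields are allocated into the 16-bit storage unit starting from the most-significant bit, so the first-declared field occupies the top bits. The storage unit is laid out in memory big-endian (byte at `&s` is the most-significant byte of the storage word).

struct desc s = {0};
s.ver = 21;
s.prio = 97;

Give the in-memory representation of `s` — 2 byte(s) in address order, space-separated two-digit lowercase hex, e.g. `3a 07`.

a8 61

ver:5 = 21 → 0x15 << 11 → word 0xa800
prio:11 = 97 → 0x61 << 0 → word 0xa861
word = 0xa861 → big-endian bytes:
  [0]=0xa8  [1]=0x61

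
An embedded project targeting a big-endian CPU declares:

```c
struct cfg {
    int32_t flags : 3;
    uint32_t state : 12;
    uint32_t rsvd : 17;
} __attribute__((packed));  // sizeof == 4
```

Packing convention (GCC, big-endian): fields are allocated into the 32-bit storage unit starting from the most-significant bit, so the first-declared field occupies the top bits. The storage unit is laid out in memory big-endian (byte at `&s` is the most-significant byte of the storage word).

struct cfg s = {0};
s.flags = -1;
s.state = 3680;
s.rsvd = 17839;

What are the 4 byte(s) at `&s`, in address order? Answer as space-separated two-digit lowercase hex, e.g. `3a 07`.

flags (3b) val=-1 bits=0x7 at bit 29: 0xe0000000
state (12b) val=3680 bits=0xe60 at bit 17: 0xfcc00000
rsvd (17b) val=17839 bits=0x45af at bit 0: 0xfcc045af
word = 0xfcc045af → big-endian bytes:
  [0]=0xfc  [1]=0xc0  [2]=0x45  [3]=0xaf

fc c0 45 af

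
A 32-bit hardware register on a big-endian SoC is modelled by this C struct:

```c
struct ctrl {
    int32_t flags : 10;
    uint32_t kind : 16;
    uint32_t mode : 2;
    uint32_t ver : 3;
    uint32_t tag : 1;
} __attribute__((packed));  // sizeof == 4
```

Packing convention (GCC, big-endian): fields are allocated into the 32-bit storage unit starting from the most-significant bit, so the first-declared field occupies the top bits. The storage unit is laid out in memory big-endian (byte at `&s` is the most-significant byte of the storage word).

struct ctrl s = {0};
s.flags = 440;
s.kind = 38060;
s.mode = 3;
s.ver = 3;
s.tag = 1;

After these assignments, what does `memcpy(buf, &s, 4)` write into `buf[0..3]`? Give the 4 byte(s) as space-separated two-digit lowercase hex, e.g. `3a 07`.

flags (10b) val=440 bits=0x1b8 at bit 22: 0x6e000000
kind (16b) val=38060 bits=0x94ac at bit 6: 0x6e252b00
mode (2b) val=3 bits=0x3 at bit 4: 0x6e252b30
ver (3b) val=3 bits=0x3 at bit 1: 0x6e252b36
tag (1b) val=1 bits=0x1 at bit 0: 0x6e252b37
word = 0x6e252b37 → big-endian bytes:
  [0]=0x6e  [1]=0x25  [2]=0x2b  [3]=0x37

6e 25 2b 37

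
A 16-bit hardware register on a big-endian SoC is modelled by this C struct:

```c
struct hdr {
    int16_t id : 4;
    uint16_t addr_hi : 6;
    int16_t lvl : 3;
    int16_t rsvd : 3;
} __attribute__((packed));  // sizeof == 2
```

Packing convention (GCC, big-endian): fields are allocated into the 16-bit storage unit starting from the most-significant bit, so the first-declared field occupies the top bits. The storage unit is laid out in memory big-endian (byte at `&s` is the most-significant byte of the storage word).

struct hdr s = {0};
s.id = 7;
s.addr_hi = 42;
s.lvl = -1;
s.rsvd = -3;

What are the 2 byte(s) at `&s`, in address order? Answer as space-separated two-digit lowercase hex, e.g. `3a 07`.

id (4b) val=7 bits=0x7 at bit 12: 0x7000
addr_hi (6b) val=42 bits=0x2a at bit 6: 0x7a80
lvl (3b) val=-1 bits=0x7 at bit 3: 0x7ab8
rsvd (3b) val=-3 bits=0x5 at bit 0: 0x7abd
word = 0x7abd → big-endian bytes:
  [0]=0x7a  [1]=0xbd

7a bd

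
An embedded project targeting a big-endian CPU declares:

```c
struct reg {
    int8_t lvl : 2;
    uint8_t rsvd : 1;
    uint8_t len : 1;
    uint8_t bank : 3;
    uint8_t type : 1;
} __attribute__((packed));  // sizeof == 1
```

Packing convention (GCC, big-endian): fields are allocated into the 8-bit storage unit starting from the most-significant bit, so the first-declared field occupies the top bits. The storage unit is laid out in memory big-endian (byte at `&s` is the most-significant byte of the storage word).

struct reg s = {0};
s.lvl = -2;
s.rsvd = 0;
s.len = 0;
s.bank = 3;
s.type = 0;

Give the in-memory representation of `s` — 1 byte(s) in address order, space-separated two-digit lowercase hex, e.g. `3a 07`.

lvl (2b) val=-2 bits=0x2 at bit 6: 0x80
rsvd (1b) val=0 bits=0x0 at bit 5: 0x80
len (1b) val=0 bits=0x0 at bit 4: 0x80
bank (3b) val=3 bits=0x3 at bit 1: 0x86
type (1b) val=0 bits=0x0 at bit 0: 0x86
word = 0x86 → big-endian bytes:
  [0]=0x86

86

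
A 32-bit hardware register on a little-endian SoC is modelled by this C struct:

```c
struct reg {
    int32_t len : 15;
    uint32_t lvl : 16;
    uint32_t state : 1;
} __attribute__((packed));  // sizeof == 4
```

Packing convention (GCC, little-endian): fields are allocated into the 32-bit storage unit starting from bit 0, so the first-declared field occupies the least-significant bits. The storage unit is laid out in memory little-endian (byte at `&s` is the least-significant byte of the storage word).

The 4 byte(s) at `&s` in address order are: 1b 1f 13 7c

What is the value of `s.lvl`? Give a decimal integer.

[0]=0x1b [1]=0x1f [2]=0x13 [3]=0x7c (little-endian) → word 0x7c131f1b
len:15 @ bit 0 → (0x7c131f1b>>0)&0x7fff = 0x1f1b
lvl:16 @ bit 15 → (0x7c131f1b>>15)&0xffff = 0xf826  ←
state:1 @ bit 31 → (0x7c131f1b>>31)&0x1 = 0x0

63526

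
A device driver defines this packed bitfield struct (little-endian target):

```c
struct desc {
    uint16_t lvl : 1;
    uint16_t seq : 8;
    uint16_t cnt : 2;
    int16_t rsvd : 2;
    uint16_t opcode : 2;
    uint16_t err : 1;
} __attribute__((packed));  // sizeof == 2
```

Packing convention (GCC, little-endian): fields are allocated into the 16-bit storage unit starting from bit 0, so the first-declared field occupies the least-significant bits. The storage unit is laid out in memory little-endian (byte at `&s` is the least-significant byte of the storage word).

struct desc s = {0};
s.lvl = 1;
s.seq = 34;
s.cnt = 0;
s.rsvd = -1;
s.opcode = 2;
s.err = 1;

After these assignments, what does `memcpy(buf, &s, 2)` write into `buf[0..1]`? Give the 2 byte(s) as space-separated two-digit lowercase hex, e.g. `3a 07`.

45 d8

[0+:1] lvl=1 & 0x1 = 0x1; word=0x0001
[1+:8] seq=34 & 0xff = 0x22; word=0x0045
[9+:2] cnt=0 & 0x3 = 0x0; word=0x0045
[11+:2] rsvd=-1 & 0x3 = 0x3; word=0x1845
[13+:2] opcode=2 & 0x3 = 0x2; word=0x5845
[15+:1] err=1 & 0x1 = 0x1; word=0xd845
word = 0xd845 → little-endian bytes:
  [0]=0x45  [1]=0xd8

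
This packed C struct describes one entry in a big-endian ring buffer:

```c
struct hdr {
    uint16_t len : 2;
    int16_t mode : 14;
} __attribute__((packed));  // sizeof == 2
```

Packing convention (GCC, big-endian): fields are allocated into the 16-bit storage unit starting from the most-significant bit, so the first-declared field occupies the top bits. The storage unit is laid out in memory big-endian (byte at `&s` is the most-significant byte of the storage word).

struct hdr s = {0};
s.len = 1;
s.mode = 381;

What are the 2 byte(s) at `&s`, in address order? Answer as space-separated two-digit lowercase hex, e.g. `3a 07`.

41 7d

[14+:2] len=1 & 0x3 = 0x1; word=0x4000
[0+:14] mode=381 & 0x3fff = 0x17d; word=0x417d
word = 0x417d → big-endian bytes:
  [0]=0x41  [1]=0x7d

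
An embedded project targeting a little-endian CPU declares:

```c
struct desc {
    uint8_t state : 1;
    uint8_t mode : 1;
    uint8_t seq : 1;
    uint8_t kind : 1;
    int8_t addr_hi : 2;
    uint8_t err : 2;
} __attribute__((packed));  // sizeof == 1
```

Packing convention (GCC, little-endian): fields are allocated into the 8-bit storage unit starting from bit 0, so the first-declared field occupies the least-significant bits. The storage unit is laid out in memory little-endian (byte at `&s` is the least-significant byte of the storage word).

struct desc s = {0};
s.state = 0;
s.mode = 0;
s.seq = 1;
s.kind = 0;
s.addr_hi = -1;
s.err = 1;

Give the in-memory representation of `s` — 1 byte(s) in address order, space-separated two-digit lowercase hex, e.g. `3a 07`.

state (1b) val=0 bits=0x0 at bit 0: 0x00
mode (1b) val=0 bits=0x0 at bit 1: 0x00
seq (1b) val=1 bits=0x1 at bit 2: 0x04
kind (1b) val=0 bits=0x0 at bit 3: 0x04
addr_hi (2b) val=-1 bits=0x3 at bit 4: 0x34
err (2b) val=1 bits=0x1 at bit 6: 0x74
word = 0x74 → little-endian bytes:
  [0]=0x74

74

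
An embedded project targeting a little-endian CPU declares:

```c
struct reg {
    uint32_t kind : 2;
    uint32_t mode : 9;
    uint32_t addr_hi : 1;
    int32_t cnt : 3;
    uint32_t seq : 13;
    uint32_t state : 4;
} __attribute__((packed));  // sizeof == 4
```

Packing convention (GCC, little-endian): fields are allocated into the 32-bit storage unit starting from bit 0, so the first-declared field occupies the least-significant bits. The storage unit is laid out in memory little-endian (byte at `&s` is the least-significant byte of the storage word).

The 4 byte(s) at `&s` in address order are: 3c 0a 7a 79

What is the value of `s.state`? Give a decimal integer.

[0]=0x3c [1]=0x0a [2]=0x7a [3]=0x79 (little-endian) → word 0x797a0a3c
kind:2 @ bit 0 → (0x797a0a3c>>0)&0x3 = 0x0
mode:9 @ bit 2 → (0x797a0a3c>>2)&0x1ff = 0x8f
addr_hi:1 @ bit 11 → (0x797a0a3c>>11)&0x1 = 0x1
cnt:3 @ bit 12 → (0x797a0a3c>>12)&0x7 = 0x0
seq:13 @ bit 15 → (0x797a0a3c>>15)&0x1fff = 0x12f4
state:4 @ bit 28 → (0x797a0a3c>>28)&0xf = 0x7  ←

7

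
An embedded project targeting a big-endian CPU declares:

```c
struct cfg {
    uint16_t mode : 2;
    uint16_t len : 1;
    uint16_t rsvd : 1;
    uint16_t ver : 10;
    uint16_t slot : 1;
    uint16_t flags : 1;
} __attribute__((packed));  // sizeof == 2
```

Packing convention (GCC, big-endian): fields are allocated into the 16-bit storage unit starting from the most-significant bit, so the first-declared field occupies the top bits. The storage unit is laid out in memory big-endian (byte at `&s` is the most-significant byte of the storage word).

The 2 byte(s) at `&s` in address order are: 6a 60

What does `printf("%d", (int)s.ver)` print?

664

[0]=0x6a [1]=0x60 (big-endian) → word 0x6a60
mode [14+:2] = (word>>14) & 0x3 = 1
len [13+:1] = (word>>13) & 0x1 = 1
rsvd [12+:1] = (word>>12) & 0x1 = 0
ver [2+:10] = (word>>2) & 0x3ff = 664  ←
slot [1+:1] = (word>>1) & 0x1 = 0
flags [0+:1] = (word>>0) & 0x1 = 0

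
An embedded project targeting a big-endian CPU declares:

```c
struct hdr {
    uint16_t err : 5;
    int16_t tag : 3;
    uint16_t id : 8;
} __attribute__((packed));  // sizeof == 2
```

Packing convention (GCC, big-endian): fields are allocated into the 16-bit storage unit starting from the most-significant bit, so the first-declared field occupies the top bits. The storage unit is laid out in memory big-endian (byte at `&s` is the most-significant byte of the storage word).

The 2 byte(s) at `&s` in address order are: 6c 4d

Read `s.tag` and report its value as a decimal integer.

-4

[0]=0x6c [1]=0x4d (big-endian) → word 0x6c4d
err:5 @ bit 11 → (0x6c4d>>11)&0x1f = 0xd
tag:3 @ bit 8 → (0x6c4d>>8)&0x7 = 0x4  ←
id:8 @ bit 0 → (0x6c4d>>0)&0xff = 0x4d
tag signed 3b, MSB=1: 4 - 8 = -4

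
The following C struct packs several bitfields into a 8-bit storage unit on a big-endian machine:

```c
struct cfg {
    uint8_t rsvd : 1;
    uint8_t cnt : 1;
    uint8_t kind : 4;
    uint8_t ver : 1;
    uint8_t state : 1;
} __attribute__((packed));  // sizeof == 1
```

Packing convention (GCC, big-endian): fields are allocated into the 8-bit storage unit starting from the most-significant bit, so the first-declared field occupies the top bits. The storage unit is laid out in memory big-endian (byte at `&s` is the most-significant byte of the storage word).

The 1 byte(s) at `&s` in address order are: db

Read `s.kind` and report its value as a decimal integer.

[0]=0xdb (big-endian) → word 0xdb
rsvd:1 @ bit 7 → (0xdb>>7)&0x1 = 0x1
cnt:1 @ bit 6 → (0xdb>>6)&0x1 = 0x1
kind:4 @ bit 2 → (0xdb>>2)&0xf = 0x6  ←
ver:1 @ bit 1 → (0xdb>>1)&0x1 = 0x1
state:1 @ bit 0 → (0xdb>>0)&0x1 = 0x1

6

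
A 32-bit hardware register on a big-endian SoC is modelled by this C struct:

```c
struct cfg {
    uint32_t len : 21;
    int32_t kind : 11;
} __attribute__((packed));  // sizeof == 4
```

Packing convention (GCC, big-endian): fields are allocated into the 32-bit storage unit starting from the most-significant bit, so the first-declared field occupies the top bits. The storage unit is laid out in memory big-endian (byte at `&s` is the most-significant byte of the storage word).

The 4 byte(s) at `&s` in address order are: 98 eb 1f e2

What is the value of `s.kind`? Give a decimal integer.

-30

[0]=0x98 [1]=0xeb [2]=0x1f [3]=0xe2 (big-endian) → word 0x98eb1fe2
len:21 @ bit 11 → (0x98eb1fe2>>11)&0x1fffff = 0x131d63
kind:11 @ bit 0 → (0x98eb1fe2>>0)&0x7ff = 0x7e2  ←
kind signed 11b, MSB=1: 2018 - 2048 = -30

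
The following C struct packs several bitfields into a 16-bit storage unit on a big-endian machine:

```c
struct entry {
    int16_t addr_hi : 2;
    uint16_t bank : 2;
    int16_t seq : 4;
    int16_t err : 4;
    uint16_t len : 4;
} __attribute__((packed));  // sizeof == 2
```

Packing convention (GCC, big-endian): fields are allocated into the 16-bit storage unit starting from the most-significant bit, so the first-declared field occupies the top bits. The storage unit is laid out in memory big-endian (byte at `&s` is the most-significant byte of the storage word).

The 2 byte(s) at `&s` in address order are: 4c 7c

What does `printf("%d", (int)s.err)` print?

[0]=0x4c [1]=0x7c (big-endian) → word 0x4c7c
addr_hi [14+:2] = (word>>14) & 0x3 = 1
bank [12+:2] = (word>>12) & 0x3 = 0
seq [8+:4] = (word>>8) & 0xf = 12
err [4+:4] = (word>>4) & 0xf = 7  ←
len [0+:4] = (word>>0) & 0xf = 12
err signed 4b, MSB=0: value = 7

7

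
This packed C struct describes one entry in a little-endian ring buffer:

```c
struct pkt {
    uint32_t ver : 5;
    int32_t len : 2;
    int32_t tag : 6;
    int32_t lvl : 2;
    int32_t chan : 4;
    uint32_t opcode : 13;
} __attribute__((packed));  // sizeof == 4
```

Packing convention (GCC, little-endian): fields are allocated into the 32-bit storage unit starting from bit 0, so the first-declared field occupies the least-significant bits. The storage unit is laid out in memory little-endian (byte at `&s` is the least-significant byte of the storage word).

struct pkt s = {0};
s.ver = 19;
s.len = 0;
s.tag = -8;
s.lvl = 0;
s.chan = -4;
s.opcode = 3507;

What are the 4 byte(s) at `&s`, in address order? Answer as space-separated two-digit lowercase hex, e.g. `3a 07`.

13 1c 9e 6d

[0+:5] ver=19 & 0x1f = 0x13; word=0x00000013
[5+:2] len=0 & 0x3 = 0x0; word=0x00000013
[7+:6] tag=-8 & 0x3f = 0x38; word=0x00001c13
[13+:2] lvl=0 & 0x3 = 0x0; word=0x00001c13
[15+:4] chan=-4 & 0xf = 0xc; word=0x00061c13
[19+:13] opcode=3507 & 0x1fff = 0xdb3; word=0x6d9e1c13
word = 0x6d9e1c13 → little-endian bytes:
  [0]=0x13  [1]=0x1c  [2]=0x9e  [3]=0x6d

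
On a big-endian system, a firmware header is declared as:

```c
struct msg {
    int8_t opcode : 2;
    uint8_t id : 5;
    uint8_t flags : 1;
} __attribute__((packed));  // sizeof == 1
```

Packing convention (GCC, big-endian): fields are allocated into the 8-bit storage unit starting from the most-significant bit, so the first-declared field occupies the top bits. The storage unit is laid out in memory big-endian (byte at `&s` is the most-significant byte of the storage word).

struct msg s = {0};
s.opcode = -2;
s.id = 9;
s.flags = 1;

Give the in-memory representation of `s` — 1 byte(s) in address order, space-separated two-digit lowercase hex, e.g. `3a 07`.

93

opcode:2 = -2 → 0x2 << 6 → word 0x80
id:5 = 9 → 0x9 << 1 → word 0x92
flags:1 = 1 → 0x1 << 0 → word 0x93
word = 0x93 → big-endian bytes:
  [0]=0x93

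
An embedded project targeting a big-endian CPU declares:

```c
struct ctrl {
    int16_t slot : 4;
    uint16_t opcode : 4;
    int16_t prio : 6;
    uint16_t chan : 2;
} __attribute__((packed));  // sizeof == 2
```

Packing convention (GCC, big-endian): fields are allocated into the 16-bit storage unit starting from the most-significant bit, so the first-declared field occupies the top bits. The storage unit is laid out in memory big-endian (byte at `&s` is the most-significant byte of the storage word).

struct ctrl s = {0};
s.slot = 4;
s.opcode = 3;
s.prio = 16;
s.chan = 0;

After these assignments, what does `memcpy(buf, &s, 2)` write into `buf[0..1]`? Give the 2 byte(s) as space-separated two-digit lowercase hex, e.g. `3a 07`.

43 40

[12+:4] slot=4 & 0xf = 0x4; word=0x4000
[8+:4] opcode=3 & 0xf = 0x3; word=0x4300
[2+:6] prio=16 & 0x3f = 0x10; word=0x4340
[0+:2] chan=0 & 0x3 = 0x0; word=0x4340
word = 0x4340 → big-endian bytes:
  [0]=0x43  [1]=0x40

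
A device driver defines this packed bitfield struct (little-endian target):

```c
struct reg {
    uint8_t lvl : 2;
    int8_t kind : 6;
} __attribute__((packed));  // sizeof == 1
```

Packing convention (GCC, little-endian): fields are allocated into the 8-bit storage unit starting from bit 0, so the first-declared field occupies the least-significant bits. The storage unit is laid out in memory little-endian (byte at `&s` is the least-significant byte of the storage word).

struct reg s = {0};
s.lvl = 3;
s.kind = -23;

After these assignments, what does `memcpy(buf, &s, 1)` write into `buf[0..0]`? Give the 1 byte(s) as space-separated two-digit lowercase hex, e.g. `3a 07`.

a7

lvl (2b) val=3 bits=0x3 at bit 0: 0x03
kind (6b) val=-23 bits=0x29 at bit 2: 0xa7
word = 0xa7 → little-endian bytes:
  [0]=0xa7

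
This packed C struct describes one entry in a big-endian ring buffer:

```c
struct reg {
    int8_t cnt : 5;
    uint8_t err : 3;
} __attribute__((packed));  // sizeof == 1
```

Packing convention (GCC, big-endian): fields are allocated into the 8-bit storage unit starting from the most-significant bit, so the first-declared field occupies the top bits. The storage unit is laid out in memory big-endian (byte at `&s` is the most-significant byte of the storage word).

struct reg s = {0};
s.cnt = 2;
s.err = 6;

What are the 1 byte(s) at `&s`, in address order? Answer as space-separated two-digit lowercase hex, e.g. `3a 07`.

[3+:5] cnt=2 & 0x1f = 0x2; word=0x10
[0+:3] err=6 & 0x7 = 0x6; word=0x16
word = 0x16 → big-endian bytes:
  [0]=0x16

16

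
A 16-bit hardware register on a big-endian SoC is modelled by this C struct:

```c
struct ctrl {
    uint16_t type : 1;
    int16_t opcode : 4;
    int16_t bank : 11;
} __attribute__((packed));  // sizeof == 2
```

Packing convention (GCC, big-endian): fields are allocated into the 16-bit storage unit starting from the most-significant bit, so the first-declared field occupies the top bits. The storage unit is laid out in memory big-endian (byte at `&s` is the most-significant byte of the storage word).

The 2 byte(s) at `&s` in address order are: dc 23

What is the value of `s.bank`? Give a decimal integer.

-989

[0]=0xdc [1]=0x23 (big-endian) → word 0xdc23
type:1 @ bit 15 → (0xdc23>>15)&0x1 = 0x1
opcode:4 @ bit 11 → (0xdc23>>11)&0xf = 0xb
bank:11 @ bit 0 → (0xdc23>>0)&0x7ff = 0x423  ←
bank signed 11b, MSB=1: 1059 - 2048 = -989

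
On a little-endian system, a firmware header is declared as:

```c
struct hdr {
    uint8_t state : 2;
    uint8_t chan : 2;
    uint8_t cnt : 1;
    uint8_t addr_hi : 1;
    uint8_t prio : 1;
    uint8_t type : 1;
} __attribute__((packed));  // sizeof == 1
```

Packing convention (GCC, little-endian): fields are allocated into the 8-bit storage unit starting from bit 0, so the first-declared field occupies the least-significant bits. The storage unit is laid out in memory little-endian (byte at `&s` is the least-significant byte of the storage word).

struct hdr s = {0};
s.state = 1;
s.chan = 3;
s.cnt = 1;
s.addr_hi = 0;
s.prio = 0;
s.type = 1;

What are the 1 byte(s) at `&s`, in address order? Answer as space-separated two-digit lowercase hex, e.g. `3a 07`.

state:2 = 1 → 0x1 << 0 → word 0x01
chan:2 = 3 → 0x3 << 2 → word 0x0d
cnt:1 = 1 → 0x1 << 4 → word 0x1d
addr_hi:1 = 0 → 0x0 << 5 → word 0x1d
prio:1 = 0 → 0x0 << 6 → word 0x1d
type:1 = 1 → 0x1 << 7 → word 0x9d
word = 0x9d → little-endian bytes:
  [0]=0x9d

9d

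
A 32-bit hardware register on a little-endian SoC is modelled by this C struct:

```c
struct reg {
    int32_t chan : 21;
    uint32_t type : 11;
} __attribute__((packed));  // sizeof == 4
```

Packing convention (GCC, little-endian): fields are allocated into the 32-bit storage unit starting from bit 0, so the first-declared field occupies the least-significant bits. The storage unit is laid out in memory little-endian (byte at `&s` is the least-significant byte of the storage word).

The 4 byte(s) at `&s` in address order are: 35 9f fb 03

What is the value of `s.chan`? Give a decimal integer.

-286923

[0]=0x35 [1]=0x9f [2]=0xfb [3]=0x03 (little-endian) → word 0x03fb9f35
chan:21 @ bit 0 → (0x03fb9f35>>0)&0x1fffff = 0x1b9f35  ←
type:11 @ bit 21 → (0x03fb9f35>>21)&0x7ff = 0x1f
chan signed 21b, MSB=1: 1810229 - 2097152 = -286923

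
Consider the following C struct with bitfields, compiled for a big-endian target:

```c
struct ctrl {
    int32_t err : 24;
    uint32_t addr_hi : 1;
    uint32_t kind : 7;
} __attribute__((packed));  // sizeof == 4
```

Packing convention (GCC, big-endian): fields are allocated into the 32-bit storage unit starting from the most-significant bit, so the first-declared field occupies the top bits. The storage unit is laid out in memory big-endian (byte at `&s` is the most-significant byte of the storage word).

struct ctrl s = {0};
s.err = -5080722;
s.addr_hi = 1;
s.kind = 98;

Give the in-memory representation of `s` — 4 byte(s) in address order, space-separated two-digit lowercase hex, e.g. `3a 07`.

b2 79 6e e2

[8+:24] err=-5080722 & 0xffffff = 0xb2796e; word=0xb2796e00
[7+:1] addr_hi=1 & 0x1 = 0x1; word=0xb2796e80
[0+:7] kind=98 & 0x7f = 0x62; word=0xb2796ee2
word = 0xb2796ee2 → big-endian bytes:
  [0]=0xb2  [1]=0x79  [2]=0x6e  [3]=0xe2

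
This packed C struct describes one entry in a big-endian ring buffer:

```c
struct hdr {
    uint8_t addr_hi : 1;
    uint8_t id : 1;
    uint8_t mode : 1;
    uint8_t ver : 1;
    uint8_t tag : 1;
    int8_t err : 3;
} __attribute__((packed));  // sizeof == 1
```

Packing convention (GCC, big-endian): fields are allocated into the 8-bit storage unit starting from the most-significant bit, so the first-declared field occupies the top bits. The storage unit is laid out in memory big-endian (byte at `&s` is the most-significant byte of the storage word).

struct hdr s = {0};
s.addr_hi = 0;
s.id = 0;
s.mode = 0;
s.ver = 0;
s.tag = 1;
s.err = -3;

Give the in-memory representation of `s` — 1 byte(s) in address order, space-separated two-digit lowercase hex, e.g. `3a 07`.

0d

addr_hi (1b) val=0 bits=0x0 at bit 7: 0x00
id (1b) val=0 bits=0x0 at bit 6: 0x00
mode (1b) val=0 bits=0x0 at bit 5: 0x00
ver (1b) val=0 bits=0x0 at bit 4: 0x00
tag (1b) val=1 bits=0x1 at bit 3: 0x08
err (3b) val=-3 bits=0x5 at bit 0: 0x0d
word = 0x0d → big-endian bytes:
  [0]=0x0d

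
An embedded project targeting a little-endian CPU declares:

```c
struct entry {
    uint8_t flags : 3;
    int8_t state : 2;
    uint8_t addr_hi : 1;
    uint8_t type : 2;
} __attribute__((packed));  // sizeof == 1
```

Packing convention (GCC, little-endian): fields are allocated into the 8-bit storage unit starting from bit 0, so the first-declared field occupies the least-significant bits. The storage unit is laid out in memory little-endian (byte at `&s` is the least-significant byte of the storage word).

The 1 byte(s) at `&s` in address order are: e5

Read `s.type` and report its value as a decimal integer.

[0]=0xe5 (little-endian) → word 0xe5
flags [0+:3] = (word>>0) & 0x7 = 5
state [3+:2] = (word>>3) & 0x3 = 0
addr_hi [5+:1] = (word>>5) & 0x1 = 1
type [6+:2] = (word>>6) & 0x3 = 3  ←

3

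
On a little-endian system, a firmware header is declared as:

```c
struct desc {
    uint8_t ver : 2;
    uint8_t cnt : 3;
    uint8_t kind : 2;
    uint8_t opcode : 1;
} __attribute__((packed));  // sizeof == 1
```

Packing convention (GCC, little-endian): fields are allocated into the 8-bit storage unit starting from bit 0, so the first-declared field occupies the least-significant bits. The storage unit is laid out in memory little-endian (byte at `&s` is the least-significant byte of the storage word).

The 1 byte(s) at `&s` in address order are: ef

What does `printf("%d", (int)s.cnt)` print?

3

[0]=0xef (little-endian) → word 0xef
ver [0+:2] = (word>>0) & 0x3 = 3
cnt [2+:3] = (word>>2) & 0x7 = 3  ←
kind [5+:2] = (word>>5) & 0x3 = 3
opcode [7+:1] = (word>>7) & 0x1 = 1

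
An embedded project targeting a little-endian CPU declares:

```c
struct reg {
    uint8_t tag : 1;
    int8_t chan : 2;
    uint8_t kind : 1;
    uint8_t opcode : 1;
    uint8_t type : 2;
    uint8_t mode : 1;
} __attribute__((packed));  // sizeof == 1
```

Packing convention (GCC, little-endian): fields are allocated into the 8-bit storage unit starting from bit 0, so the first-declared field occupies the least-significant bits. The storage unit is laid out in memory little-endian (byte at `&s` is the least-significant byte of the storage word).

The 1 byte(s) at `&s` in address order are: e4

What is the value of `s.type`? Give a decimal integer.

3

[0]=0xe4 (little-endian) → word 0xe4
tag [0+:1] = (word>>0) & 0x1 = 0
chan [1+:2] = (word>>1) & 0x3 = 2
kind [3+:1] = (word>>3) & 0x1 = 0
opcode [4+:1] = (word>>4) & 0x1 = 0
type [5+:2] = (word>>5) & 0x3 = 3  ←
mode [7+:1] = (word>>7) & 0x1 = 1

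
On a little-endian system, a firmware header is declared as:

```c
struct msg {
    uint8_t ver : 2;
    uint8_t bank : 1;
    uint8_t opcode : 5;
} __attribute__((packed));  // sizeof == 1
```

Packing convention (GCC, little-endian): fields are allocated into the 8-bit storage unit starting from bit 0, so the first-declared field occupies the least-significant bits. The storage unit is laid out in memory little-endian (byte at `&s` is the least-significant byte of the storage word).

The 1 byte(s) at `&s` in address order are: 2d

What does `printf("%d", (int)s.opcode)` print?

[0]=0x2d (little-endian) → word 0x2d
ver:2 @ bit 0 → (0x2d>>0)&0x3 = 0x1
bank:1 @ bit 2 → (0x2d>>2)&0x1 = 0x1
opcode:5 @ bit 3 → (0x2d>>3)&0x1f = 0x5  ←

5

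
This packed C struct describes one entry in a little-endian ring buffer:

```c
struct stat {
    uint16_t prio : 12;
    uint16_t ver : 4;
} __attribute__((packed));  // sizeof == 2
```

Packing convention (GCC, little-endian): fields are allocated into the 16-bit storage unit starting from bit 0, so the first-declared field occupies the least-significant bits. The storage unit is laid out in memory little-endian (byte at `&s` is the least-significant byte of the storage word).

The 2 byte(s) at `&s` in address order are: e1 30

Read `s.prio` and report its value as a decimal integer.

[0]=0xe1 [1]=0x30 (little-endian) → word 0x30e1
prio:12 @ bit 0 → (0x30e1>>0)&0xfff = 0xe1  ←
ver:4 @ bit 12 → (0x30e1>>12)&0xf = 0x3

225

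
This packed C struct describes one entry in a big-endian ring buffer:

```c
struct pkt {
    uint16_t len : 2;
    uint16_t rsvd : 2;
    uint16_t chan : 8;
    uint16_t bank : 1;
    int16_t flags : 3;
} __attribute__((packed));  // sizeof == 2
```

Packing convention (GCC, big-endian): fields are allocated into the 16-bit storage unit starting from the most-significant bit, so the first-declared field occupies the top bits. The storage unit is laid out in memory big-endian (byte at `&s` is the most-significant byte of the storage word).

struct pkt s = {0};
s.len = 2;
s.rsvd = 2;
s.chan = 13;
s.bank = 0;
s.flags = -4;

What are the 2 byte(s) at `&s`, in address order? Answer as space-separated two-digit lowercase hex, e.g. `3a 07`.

len (2b) val=2 bits=0x2 at bit 14: 0x8000
rsvd (2b) val=2 bits=0x2 at bit 12: 0xa000
chan (8b) val=13 bits=0xd at bit 4: 0xa0d0
bank (1b) val=0 bits=0x0 at bit 3: 0xa0d0
flags (3b) val=-4 bits=0x4 at bit 0: 0xa0d4
word = 0xa0d4 → big-endian bytes:
  [0]=0xa0  [1]=0xd4

a0 d4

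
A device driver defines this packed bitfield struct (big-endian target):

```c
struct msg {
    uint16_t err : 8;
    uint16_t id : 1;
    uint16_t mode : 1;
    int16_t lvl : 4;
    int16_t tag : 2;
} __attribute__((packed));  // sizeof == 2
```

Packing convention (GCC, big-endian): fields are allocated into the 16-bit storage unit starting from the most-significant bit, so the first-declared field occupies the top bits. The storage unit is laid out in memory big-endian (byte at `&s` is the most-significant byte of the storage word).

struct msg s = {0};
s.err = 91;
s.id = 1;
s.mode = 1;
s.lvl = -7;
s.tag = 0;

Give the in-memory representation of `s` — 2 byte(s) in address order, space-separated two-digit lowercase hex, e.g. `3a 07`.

5b e4

err (8b) val=91 bits=0x5b at bit 8: 0x5b00
id (1b) val=1 bits=0x1 at bit 7: 0x5b80
mode (1b) val=1 bits=0x1 at bit 6: 0x5bc0
lvl (4b) val=-7 bits=0x9 at bit 2: 0x5be4
tag (2b) val=0 bits=0x0 at bit 0: 0x5be4
word = 0x5be4 → big-endian bytes:
  [0]=0x5b  [1]=0xe4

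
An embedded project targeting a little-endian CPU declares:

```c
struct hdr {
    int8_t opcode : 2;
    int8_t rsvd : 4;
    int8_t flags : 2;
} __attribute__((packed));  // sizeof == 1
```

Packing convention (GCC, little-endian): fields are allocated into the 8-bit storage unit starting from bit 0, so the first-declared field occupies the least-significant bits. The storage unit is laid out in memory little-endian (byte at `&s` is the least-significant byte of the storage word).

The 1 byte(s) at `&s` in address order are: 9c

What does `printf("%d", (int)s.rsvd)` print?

[0]=0x9c (little-endian) → word 0x9c
opcode [0+:2] = (word>>0) & 0x3 = 0
rsvd [2+:4] = (word>>2) & 0xf = 7  ←
flags [6+:2] = (word>>6) & 0x3 = 2
rsvd signed 4b, MSB=0: value = 7

7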